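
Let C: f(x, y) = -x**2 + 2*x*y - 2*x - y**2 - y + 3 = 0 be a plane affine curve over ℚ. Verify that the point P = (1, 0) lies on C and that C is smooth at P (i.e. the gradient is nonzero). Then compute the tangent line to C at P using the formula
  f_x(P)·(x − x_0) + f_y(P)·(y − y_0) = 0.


Tangent line at P: -4*x + y + 4 = 0.

Step 1: f(1, 0) = 0, so P lies on C.
Step 2: partial derivatives
  f_x(x, y) = -2*x + 2*y - 2, f_y(x, y) = 2*x - 2*y - 1.
  f_x(P) = -4, f_y(P) = 1 (gradient nonzero, so P is smooth).
Step 3: tangent line at P: -4·(x − 1) + 1·(y − 0) = 0.
Expanding: -4*x + y + 4 = 0.


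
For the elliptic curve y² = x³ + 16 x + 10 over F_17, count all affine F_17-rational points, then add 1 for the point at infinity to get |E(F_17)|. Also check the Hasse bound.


Affine points = {(2, 4), (2, 13), (3, 0), (4, 6), (4, 11), (6, 4), (6, 13), (8, 2), (8, 15), (9, 4), (9, 13), (11, 2), (11, 15), (12, 3), (12, 14), (13, 1), (13, 16), (15, 2), (15, 15)}; affine count = 19; |E(F_17)| = 20.

Discriminant check: Δ ∝ 4a³ + 27b² = 4·16³ + 27·10² = 4·4096 + 27·100 ≡ 10 (mod 17). Nonzero ⇒ E is nonsingular.
For each x ∈ F_17, compute rhs = x³ + 16·x + 10 mod 17, then count y ∈ F_17 with y² ≡ rhs.
  x = 0: rhs = 10, matching y values: none (0 points).
  x = 1: rhs = 10, matching y values: none (0 points).
  x = 2: rhs = 16, matching y values: 4, 13 (2 points).
  x = 3: rhs = 0, matching y values: 0 (1 points).
  x = 4: rhs = 2, matching y values: 6, 11 (2 points).
  x = 5: rhs = 11, matching y values: none (0 points).
  x = 6: rhs = 16, matching y values: 4, 13 (2 points).
  x = 7: rhs = 6, matching y values: none (0 points).
  x = 8: rhs = 4, matching y values: 2, 15 (2 points).
  x = 9: rhs = 16, matching y values: 4, 13 (2 points).
  x = 10: rhs = 14, matching y values: none (0 points).
  x = 11: rhs = 4, matching y values: 2, 15 (2 points).
  x = 12: rhs = 9, matching y values: 3, 14 (2 points).
  x = 13: rhs = 1, matching y values: 1, 16 (2 points).
  x = 14: rhs = 3, matching y values: none (0 points).
  x = 15: rhs = 4, matching y values: 2, 15 (2 points).
  x = 16: rhs = 10, matching y values: none (0 points).
Total affine count: 19.
Full point count |E(F_17)| = 19 + 1 = 20.
Hasse bound: |20 − (17+1)| = |2| = 2 ≤ 2√17 ≈ 8.2462 ✓.


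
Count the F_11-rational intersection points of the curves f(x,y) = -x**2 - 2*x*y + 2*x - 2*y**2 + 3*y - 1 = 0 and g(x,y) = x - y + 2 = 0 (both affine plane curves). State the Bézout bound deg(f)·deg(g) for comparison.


Common zeros: {(7, 9)}; count = 1; Bézout bound = 2.

deg(f) = 2, deg(g) = 1, so Bézout bound = 2.
Scan x ∈ F_11. For each x, list the y ∈ F_11 with f(x, y) ≡ 0 and those with g(x, y) ≡ 0 (mod 11); the common zeros in that column are the intersection.
  x = 0: f ≡ 0 at y ∈ {1, 6}; g ≡ 0 at y ∈ {2}; common: ∅.
  x = 1: f ≡ 0 at y ∈ {0, 6}; g ≡ 0 at y ∈ {3}; common: ∅.
  x = 2: f ≡ 0 at y ∈ {2, 3}; g ≡ 0 at y ∈ {4}; common: ∅.
  x = 3: f ≡ 0 at y ∈ ∅; g ≡ 0 at y ∈ {5}; common: ∅.
  x = 4: f ≡ 0 at y ∈ ∅; g ≡ 0 at y ∈ {6}; common: ∅.
  x = 5: f ≡ 0 at y ∈ {3, 10}; g ≡ 0 at y ∈ {7}; common: ∅.
  x = 6: f ≡ 0 at y ∈ ∅; g ≡ 0 at y ∈ {8}; common: ∅.
  x = 7: f ≡ 0 at y ∈ {2, 9}; g ≡ 0 at y ∈ {9}; common: {9}.
  x = 8: f ≡ 0 at y ∈ ∅; g ≡ 0 at y ∈ {10}; common: ∅.
  x = 9: f ≡ 0 at y ∈ ∅; g ≡ 0 at y ∈ {0}; common: ∅.
  x = 10: f ≡ 0 at y ∈ {9, 10}; g ≡ 0 at y ∈ {1}; common: ∅.
Collecting: common zeros = {(7, 9)}, so the count is 1.
Comparison with the Bézout bound: 1 ≤ 2 = deg(f)·deg(g), as expected for curves with no common component (the affine F_11-count falls short of the bound because intersections may lie at infinity, over extension fields, or carry multiplicity).


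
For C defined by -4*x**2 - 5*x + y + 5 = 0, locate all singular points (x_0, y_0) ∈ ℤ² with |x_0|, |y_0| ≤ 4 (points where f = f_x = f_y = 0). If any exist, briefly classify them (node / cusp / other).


No singular points in the scanned grid; C is smooth there.

Compute partial derivatives:
  f_x = -8*x - 5.
  f_y = 1.
f_y = 1 is a nonzero constant, so f_y never vanishes: no point (x, y) can satisfy f = f_x = f_y = 0. In particular no (x, y) ∈ {−4, ..., 4}² is singular; the curve is smooth.


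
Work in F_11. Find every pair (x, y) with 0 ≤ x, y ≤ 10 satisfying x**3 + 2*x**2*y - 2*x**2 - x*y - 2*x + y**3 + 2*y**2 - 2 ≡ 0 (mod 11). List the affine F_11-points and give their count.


Affine F_11-points: {(0, 6), (0, 8), (2, 2), (2, 8), (2, 10), (4, 0), (6, 6), (6, 8), (9, 2), (10, 5)}; count = 10.

For each of the 121 pairs (x, y) ∈ F_11², evaluate f(x, y) mod 11. Record the zeros.
  x = 0: [0↦9, 1↦1, 2↦3, 3↦10, 4↦6, 5↦8, 6↦0, 7↦10, 8↦0, 9↦9, 10↦10]  zeros at y ∈ {6, 8}
  x = 1: [0↦6, 1↦10, 2↦2, 3↦10, 4↦7, 5↦10, 6↦3, 7↦3, 8↦5, 9↦4, 10↦6]  zeros at y ∈ ∅
  x = 2: [0↦5, 1↦3, 2↦0, 3↦2, 4↦4, 5↦1, 6↦10, 7↦4, 8↦0, 9↦4, 10↦0]  zeros at y ∈ {2, 8, 10}
  x = 3: [0↦1, 1↦8, 2↦3, 3↦3, 4↦3, 5↦9, 6↦5, 7↦8, 8↦2, 9↦4, 10↦9]  zeros at y ∈ ∅
  x = 4: [0↦0, 1↦9, 2↦6, 3↦8, 4↦10, 5↦7, 6↦5, 7↦10, 8↦6, 9↦10, 10↦6]  zeros at y ∈ {0}
  x = 5: [0↦8, 1↦1, 2↦4, 3↦1, 4↦9, 5↦1, 6↦5, 7↦5, 8↦7, 9↦6, 10↦8]  zeros at y ∈ ∅
  x = 6: [0↦9, 1↦1, 2↦3, 3↦10, 4↦6, 5↦8, 6↦0, 7↦10, 8↦0, 9↦9, 10↦10]  zeros at y ∈ {6, 8}
  x = 7: [0↦9, 1↦4, 2↦9, 3↦8, 4↦7, 5↦1, 6↦7, 7↦9, 8↦2, 9↦3, 10↦7]  zeros at y ∈ ∅
  x = 8: [0↦3, 1↦5, 2↦6, 3↦1, 4↦7, 5↦8, 6↦10, 7↦8, 8↦8, 9↦5, 10↦5]  zeros at y ∈ ∅
  x = 9: [0↦8, 1↦10, 2↦0, 3↦6, 4↦1, 5↦2, 6↦4, 7↦2, 8↦2, 9↦10, 10↦10]  zeros at y ∈ {2}
  x = 10: [0↦8, 1↦3, 2↦8, 3↦7, 4↦6, 5↦0, 6↦6, 7↦8, 8↦1, 9↦2, 10↦6]  zeros at y ∈ {5}
Collecting zeros: affine points = {(0, 6), (0, 8), (2, 2), (2, 8), (2, 10), (4, 0), (6, 6), (6, 8), (9, 2), (10, 5)}.
Total count |C(F_11)_aff| = 10.


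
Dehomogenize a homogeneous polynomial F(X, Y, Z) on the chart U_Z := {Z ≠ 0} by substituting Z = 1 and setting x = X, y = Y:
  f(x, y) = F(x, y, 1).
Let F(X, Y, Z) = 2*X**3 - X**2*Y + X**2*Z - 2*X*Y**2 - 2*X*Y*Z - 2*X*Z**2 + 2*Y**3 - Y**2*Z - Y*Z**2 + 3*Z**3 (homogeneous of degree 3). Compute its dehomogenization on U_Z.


f(x, y) = 2*x**3 - x**2*y + x**2 - 2*x*y**2 - 2*x*y - 2*x + 2*y**3 - y**2 - y + 3

On U_Z we set Z = 1. Each monomial c·X^i·Y^j·Z^k in F becomes c·x^i·y^j·1^k = c·x^i·y^j.
Substituting Z = 1: F(X, Y, 1) = 2*x**3 - x**2*y + x**2 - 2*x*y**2 - 2*x*y - 2*x + 2*y**3 - y**2 - y + 3.
Note: deg(f) ≤ deg(F) = 3; strict inequality happens when F is divisible by Z (lost terms).


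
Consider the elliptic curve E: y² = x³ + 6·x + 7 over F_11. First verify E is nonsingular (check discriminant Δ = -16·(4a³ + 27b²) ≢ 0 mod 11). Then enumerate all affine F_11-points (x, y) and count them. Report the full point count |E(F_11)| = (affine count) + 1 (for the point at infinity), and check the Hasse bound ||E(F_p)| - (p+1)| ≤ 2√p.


Affine points = {(1, 5), (1, 6), (2, 4), (2, 7), (9, 3), (9, 8), (10, 0)}; affine count = 7; |E(F_11)| = 8.

Discriminant check: Δ ∝ 4a³ + 27b² = 4·6³ + 27·7² = 4·216 + 27·49 ≡ 9 (mod 11). Nonzero ⇒ E is nonsingular.
For each x ∈ F_11, compute rhs = x³ + 6·x + 7 mod 11, then count y ∈ F_11 with y² ≡ rhs.
  x = 0: rhs = 7, matching y values: none (0 points).
  x = 1: rhs = 3, matching y values: 5, 6 (2 points).
  x = 2: rhs = 5, matching y values: 4, 7 (2 points).
  x = 3: rhs = 8, matching y values: none (0 points).
  x = 4: rhs = 7, matching y values: none (0 points).
  x = 5: rhs = 8, matching y values: none (0 points).
  x = 6: rhs = 6, matching y values: none (0 points).
  x = 7: rhs = 7, matching y values: none (0 points).
  x = 8: rhs = 6, matching y values: none (0 points).
  x = 9: rhs = 9, matching y values: 3, 8 (2 points).
  x = 10: rhs = 0, matching y values: 0 (1 points).
Total affine count: 7.
Full point count |E(F_11)| = 7 + 1 = 8.
Hasse bound: |8 − (11+1)| = |-4| = 4 ≤ 2√11 ≈ 6.6332 ✓.


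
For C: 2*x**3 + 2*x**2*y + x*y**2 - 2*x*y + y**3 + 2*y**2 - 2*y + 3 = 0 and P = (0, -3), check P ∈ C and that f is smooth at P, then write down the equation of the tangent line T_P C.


Tangent line at P: 15*x + 13*y + 39 = 0.

Step 1: f(0, -3) = 0, so P lies on C.
Step 2: partial derivatives
  f_x(x, y) = 6*x**2 + 4*x*y + y**2 - 2*y, f_y(x, y) = 2*x**2 + 2*x*y - 2*x + 3*y**2 + 4*y - 2.
  f_x(P) = 15, f_y(P) = 13 (gradient nonzero, so P is smooth).
Step 3: tangent line at P: 15·(x − 0) + 13·(y − -3) = 0.
Expanding: 15*x + 13*y + 39 = 0.


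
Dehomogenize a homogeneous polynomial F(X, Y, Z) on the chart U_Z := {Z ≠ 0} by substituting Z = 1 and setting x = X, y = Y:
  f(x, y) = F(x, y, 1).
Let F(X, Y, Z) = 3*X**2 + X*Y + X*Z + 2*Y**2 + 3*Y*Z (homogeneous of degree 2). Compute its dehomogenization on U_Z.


f(x, y) = 3*x**2 + x*y + x + 2*y**2 + 3*y

On U_Z we set Z = 1. Each monomial c·X^i·Y^j·Z^k in F becomes c·x^i·y^j·1^k = c·x^i·y^j.
Substituting Z = 1: F(X, Y, 1) = 3*x**2 + x*y + x + 2*y**2 + 3*y.
Note: deg(f) ≤ deg(F) = 2; strict inequality happens when F is divisible by Z (lost terms).


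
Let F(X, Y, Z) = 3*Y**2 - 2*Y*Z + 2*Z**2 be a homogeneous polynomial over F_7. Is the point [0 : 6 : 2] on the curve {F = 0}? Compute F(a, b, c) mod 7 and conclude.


F(0,6,2) ≡ 1 (mod 7); P is NOT on the curve.

Evaluate F(0, 6, 2) term-by-term (mod 7).
  3*Y**2 ↦ 3·1·36·1 = 108
  -2*Y*Z ↦ -2·1·6·2 = -24
  2*Z**2 ↦ 2·1·1·4 = 8
Sum: F(0, 6, 2) = (108) + (-24) + (8) = 92.
Reducing mod 7: 92 ≡ 1 (mod 7).
Since F(a, b, c) ≡ 1 ≠ 0 (mod 7), P does NOT lie on the curve.


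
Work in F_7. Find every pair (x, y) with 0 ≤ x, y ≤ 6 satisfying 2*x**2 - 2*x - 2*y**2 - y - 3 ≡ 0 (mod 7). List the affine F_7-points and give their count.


Affine F_7-points: {(2, 4), (2, 6), (4, 0), (4, 3), (6, 4), (6, 6)}; count = 6.

For each of the 49 pairs (x, y) ∈ F_7², evaluate f(x, y) mod 7. Record the zeros.
  x = 0: [0↦4, 1↦1, 2↦1, 3↦4, 4↦3, 5↦5, 6↦3]  zeros at y ∈ ∅
  x = 1: [0↦4, 1↦1, 2↦1, 3↦4, 4↦3, 5↦5, 6↦3]  zeros at y ∈ ∅
  x = 2: [0↦1, 1↦5, 2↦5, 3↦1, 4↦0, 5↦2, 6↦0]  zeros at y ∈ {4, 6}
  x = 3: [0↦2, 1↦6, 2↦6, 3↦2, 4↦1, 5↦3, 6↦1]  zeros at y ∈ ∅
  x = 4: [0↦0, 1↦4, 2↦4, 3↦0, 4↦6, 5↦1, 6↦6]  zeros at y ∈ {0, 3}
  x = 5: [0↦2, 1↦6, 2↦6, 3↦2, 4↦1, 5↦3, 6↦1]  zeros at y ∈ ∅
  x = 6: [0↦1, 1↦5, 2↦5, 3↦1, 4↦0, 5↦2, 6↦0]  zeros at y ∈ {4, 6}
Collecting zeros: affine points = {(2, 4), (2, 6), (4, 0), (4, 3), (6, 4), (6, 6)}.
Total count |C(F_7)_aff| = 6.


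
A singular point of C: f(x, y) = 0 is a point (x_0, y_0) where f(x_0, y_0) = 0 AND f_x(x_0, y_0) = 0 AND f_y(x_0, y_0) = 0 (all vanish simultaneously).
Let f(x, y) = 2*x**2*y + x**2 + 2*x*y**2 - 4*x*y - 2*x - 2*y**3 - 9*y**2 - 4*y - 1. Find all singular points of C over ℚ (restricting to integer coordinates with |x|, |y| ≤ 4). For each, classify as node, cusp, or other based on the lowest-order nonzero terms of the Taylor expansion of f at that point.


Singular points: {(2, -1)}; classification: node.

Compute partial derivatives:
  f_x = 4*x*y + 2*x + 2*y**2 - 4*y - 2.
  f_y = 2*x**2 + 4*x*y - 4*x - 6*y**2 - 18*y - 4.
Scan x_0 ∈ {−4, ..., 4}. For each x_0, f_y(x_0, y) is a polynomial in y; find its integer roots y ∈ {−4, ..., 4}, then test f_x and f at those candidates.
  x = -4: f_y(-4, y) = -6*y**2 - 34*y + 44; no integer root y with |y| ≤ 4.
  x = -3: f_y(-3, y) = -6*y**2 - 30*y + 26; no integer root y with |y| ≤ 4.
  x = -2: f_y(-2, y) = -6*y**2 - 26*y + 12; no integer root y with |y| ≤ 4.
  x = -1: f_y(-1, y) = -6*y**2 - 22*y + 2; no integer root y with |y| ≤ 4.
  x = 0: f_y(0, y) = -6*y**2 - 18*y - 4; no integer root y with |y| ≤ 4.
  x = 1: f_y(1, y) = -6*y**2 - 14*y - 6; no integer root y with |y| ≤ 4.
  x = 2: f_y(2, y) = -6*y**2 - 10*y - 4; vanishes at y ∈ {-1}. (2, -1): f_x = 0, f = 0 — SINGULAR.
  x = 3: f_y(3, y) = -6*y**2 - 6*y + 2; no integer root y with |y| ≤ 4.
  x = 4: f_y(4, y) = -6*y**2 - 2*y + 12; no integer root y with |y| ≤ 4.
Only singular point on the grid: (2, -1).
Classify: substitute x = 2 + u, y = -1 + v and expand: f = 2*u**2*v - u**2 + 2*u*v**2 - 2*v**3 + v**2.
No constant or linear terms (consistent with a singular point). Quadratic part: -u**2 + v**2. Cubic part: 2*u**2*v + 2*u*v**2 - 2*v**3.
The quadratic part v**2 - u**2 = (v − u)(v + u) splits into two distinct linear factors, so there are two distinct tangent lines y − -1 = ±(x − 2) — this is a node (ordinary double point).
Classification: node.


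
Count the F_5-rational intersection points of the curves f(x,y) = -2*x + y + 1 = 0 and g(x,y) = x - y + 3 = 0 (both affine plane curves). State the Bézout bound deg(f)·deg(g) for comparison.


Common zeros: {(4, 2)}; count = 1; Bézout bound = 1.

deg(f) = 1, deg(g) = 1, so Bézout bound = 1.
Scan x ∈ F_5. For each x, list the y ∈ F_5 with f(x, y) ≡ 0 and those with g(x, y) ≡ 0 (mod 5); the common zeros in that column are the intersection.
  x = 0: f ≡ 0 at y ∈ {4}; g ≡ 0 at y ∈ {3}; common: ∅.
  x = 1: f ≡ 0 at y ∈ {1}; g ≡ 0 at y ∈ {4}; common: ∅.
  x = 2: f ≡ 0 at y ∈ {3}; g ≡ 0 at y ∈ {0}; common: ∅.
  x = 3: f ≡ 0 at y ∈ {0}; g ≡ 0 at y ∈ {1}; common: ∅.
  x = 4: f ≡ 0 at y ∈ {2}; g ≡ 0 at y ∈ {2}; common: {2}.
Collecting: common zeros = {(4, 2)}, so the count is 1.
Comparison with the Bézout bound: 1 ≤ 1 = deg(f)·deg(g), as expected for curves with no common component (the bound is attained).


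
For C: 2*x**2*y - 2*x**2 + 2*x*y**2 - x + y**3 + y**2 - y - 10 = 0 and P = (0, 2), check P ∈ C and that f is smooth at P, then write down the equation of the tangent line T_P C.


Tangent line at P: 7*x + 15*y - 30 = 0.

Step 1: f(0, 2) = 0, so P lies on C.
Step 2: partial derivatives
  f_x(x, y) = 4*x*y - 4*x + 2*y**2 - 1, f_y(x, y) = 2*x**2 + 4*x*y + 3*y**2 + 2*y - 1.
  f_x(P) = 7, f_y(P) = 15 (gradient nonzero, so P is smooth).
Step 3: tangent line at P: 7·(x − 0) + 15·(y − 2) = 0.
Expanding: 7*x + 15*y - 30 = 0.


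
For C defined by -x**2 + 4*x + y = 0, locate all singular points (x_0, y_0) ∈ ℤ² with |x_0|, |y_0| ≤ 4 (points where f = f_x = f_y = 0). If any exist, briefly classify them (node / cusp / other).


No singular points in the scanned grid; C is smooth there.

Compute partial derivatives:
  f_x = 4 - 2*x.
  f_y = 1.
f_y = 1 is a nonzero constant, so f_y never vanishes: no point (x, y) can satisfy f = f_x = f_y = 0. In particular no (x, y) ∈ {−4, ..., 4}² is singular; the curve is smooth.


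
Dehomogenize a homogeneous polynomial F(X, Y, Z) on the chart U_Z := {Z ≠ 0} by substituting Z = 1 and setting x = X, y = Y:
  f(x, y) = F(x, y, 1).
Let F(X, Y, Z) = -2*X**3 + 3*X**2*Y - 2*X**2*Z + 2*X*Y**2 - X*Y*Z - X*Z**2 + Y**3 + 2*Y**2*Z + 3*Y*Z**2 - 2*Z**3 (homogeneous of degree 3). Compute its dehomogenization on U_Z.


f(x, y) = -2*x**3 + 3*x**2*y - 2*x**2 + 2*x*y**2 - x*y - x + y**3 + 2*y**2 + 3*y - 2

On U_Z we set Z = 1. Each monomial c·X^i·Y^j·Z^k in F becomes c·x^i·y^j·1^k = c·x^i·y^j.
Substituting Z = 1: F(X, Y, 1) = -2*x**3 + 3*x**2*y - 2*x**2 + 2*x*y**2 - x*y - x + y**3 + 2*y**2 + 3*y - 2.
Note: deg(f) ≤ deg(F) = 3; strict inequality happens when F is divisible by Z (lost terms).


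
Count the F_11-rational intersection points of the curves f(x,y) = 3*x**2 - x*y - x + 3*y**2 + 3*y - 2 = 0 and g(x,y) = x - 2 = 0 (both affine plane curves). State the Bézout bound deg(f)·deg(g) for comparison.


Common zeros: {(2, 2), (2, 5)}; count = 2; Bézout bound = 2.

deg(f) = 2, deg(g) = 1, so Bézout bound = 2.
Scan x ∈ F_11. For each x, list the y ∈ F_11 with f(x, y) ≡ 0 and those with g(x, y) ≡ 0 (mod 11); the common zeros in that column are the intersection.
  x = 0: f ≡ 0 at y ∈ {5}; g ≡ 0 at y ∈ ∅; common: ∅.
  x = 1: f ≡ 0 at y ∈ {0, 3}; g ≡ 0 at y ∈ ∅; common: ∅.
  x = 2: f ≡ 0 at y ∈ {2, 5}; g ≡ 0 at y ∈ {0, 1, 2, 3, 4, 5, 6, 7, 8, 9, 10}; common: {2, 5}.
  x = 3: f ≡ 0 at y ∈ {0}; g ≡ 0 at y ∈ ∅; common: ∅.
  x = 4: f ≡ 0 at y ∈ {1, 3}; g ≡ 0 at y ∈ ∅; common: ∅.
  x = 5: f ≡ 0 at y ∈ ∅; g ≡ 0 at y ∈ ∅; common: ∅.
  x = 6: f ≡ 0 at y ∈ ∅; g ≡ 0 at y ∈ ∅; common: ∅.
  x = 7: f ≡ 0 at y ∈ ∅; g ≡ 0 at y ∈ ∅; common: ∅.
  x = 8: f ≡ 0 at y ∈ ∅; g ≡ 0 at y ∈ ∅; common: ∅.
  x = 9: f ≡ 0 at y ∈ ∅; g ≡ 0 at y ∈ ∅; common: ∅.
  x = 10: f ≡ 0 at y ∈ {2, 4}; g ≡ 0 at y ∈ ∅; common: ∅.
Collecting: common zeros = {(2, 2), (2, 5)}, so the count is 2.
Comparison with the Bézout bound: 2 ≤ 2 = deg(f)·deg(g), as expected for curves with no common component (the bound is attained).


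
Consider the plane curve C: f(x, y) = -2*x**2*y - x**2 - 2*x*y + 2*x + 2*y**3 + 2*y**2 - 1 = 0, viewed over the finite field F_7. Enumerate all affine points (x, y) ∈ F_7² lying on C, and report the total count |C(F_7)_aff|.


Affine F_7-points: {(1, 0), (1, 1), (1, 5), (2, 3), (3, 2), (4, 5), (5, 2), (6, 1)}; count = 8.

For each of the 49 pairs (x, y) ∈ F_7², evaluate f(x, y) mod 7. Record the zeros.
  x = 0: [0↦6, 1↦3, 2↦2, 3↦1, 4↦5, 5↦5, 6↦6]  zeros at y ∈ ∅
  x = 1: [0↦0, 1↦0, 2↦2, 3↦4, 4↦4, 5↦0, 6↦4]  zeros at y ∈ {0, 1, 5}
  x = 2: [0↦6, 1↦5, 2↦6, 3↦0, 4↦6, 5↦1, 6↦4]  zeros at y ∈ {3}
  x = 3: [0↦3, 1↦4, 2↦0, 3↦3, 4↦4, 5↦1, 6↦6]  zeros at y ∈ {2}
  x = 4: [0↦5, 1↦4, 2↦5, 3↦6, 4↦5, 5↦0, 6↦3]  zeros at y ∈ {5}
  x = 5: [0↦5, 1↦5, 2↦0, 3↦2, 4↦2, 5↦5, 6↦2]  zeros at y ∈ {2}
  x = 6: [0↦3, 1↦0, 2↦6, 3↦5, 4↦2, 5↦2, 6↦3]  zeros at y ∈ {1}
Collecting zeros: affine points = {(1, 0), (1, 1), (1, 5), (2, 3), (3, 2), (4, 5), (5, 2), (6, 1)}.
Total count |C(F_7)_aff| = 8.


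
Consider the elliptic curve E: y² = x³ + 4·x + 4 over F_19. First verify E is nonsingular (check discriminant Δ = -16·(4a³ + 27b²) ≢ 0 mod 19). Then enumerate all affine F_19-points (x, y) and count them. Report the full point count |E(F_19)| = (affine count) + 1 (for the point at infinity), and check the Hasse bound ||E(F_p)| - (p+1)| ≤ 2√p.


Affine points = {(0, 2), (0, 17), (1, 3), (1, 16), (2, 1), (2, 18), (3, 9), (3, 10), (5, 4), (5, 15), (6, 4), (6, 15), (8, 4), (8, 15), (9, 3), (9, 16), (11, 7), (11, 12), (13, 7), (13, 12), (14, 7), (14, 12), (15, 0), (17, 8), (17, 11)}; affine count = 25; |E(F_19)| = 26.

Discriminant check: Δ ∝ 4a³ + 27b² = 4·4³ + 27·4² = 4·64 + 27·16 ≡ 4 (mod 19). Nonzero ⇒ E is nonsingular.
For each x ∈ F_19, compute rhs = x³ + 4·x + 4 mod 19, then count y ∈ F_19 with y² ≡ rhs.
  x = 0: rhs = 4, matching y values: 2, 17 (2 points).
  x = 1: rhs = 9, matching y values: 3, 16 (2 points).
  x = 2: rhs = 1, matching y values: 1, 18 (2 points).
  x = 3: rhs = 5, matching y values: 9, 10 (2 points).
  x = 4: rhs = 8, matching y values: none (0 points).
  x = 5: rhs = 16, matching y values: 4, 15 (2 points).
  x = 6: rhs = 16, matching y values: 4, 15 (2 points).
  x = 7: rhs = 14, matching y values: none (0 points).
  x = 8: rhs = 16, matching y values: 4, 15 (2 points).
  x = 9: rhs = 9, matching y values: 3, 16 (2 points).
  x = 10: rhs = 18, matching y values: none (0 points).
  x = 11: rhs = 11, matching y values: 7, 12 (2 points).
  x = 12: rhs = 13, matching y values: none (0 points).
  x = 13: rhs = 11, matching y values: 7, 12 (2 points).
  x = 14: rhs = 11, matching y values: 7, 12 (2 points).
  x = 15: rhs = 0, matching y values: 0 (1 points).
  x = 16: rhs = 3, matching y values: none (0 points).
  x = 17: rhs = 7, matching y values: 8, 11 (2 points).
  x = 18: rhs = 18, matching y values: none (0 points).
Total affine count: 25.
Full point count |E(F_19)| = 25 + 1 = 26.
Hasse bound: |26 − (19+1)| = |6| = 6 ≤ 2√19 ≈ 8.7178 ✓.


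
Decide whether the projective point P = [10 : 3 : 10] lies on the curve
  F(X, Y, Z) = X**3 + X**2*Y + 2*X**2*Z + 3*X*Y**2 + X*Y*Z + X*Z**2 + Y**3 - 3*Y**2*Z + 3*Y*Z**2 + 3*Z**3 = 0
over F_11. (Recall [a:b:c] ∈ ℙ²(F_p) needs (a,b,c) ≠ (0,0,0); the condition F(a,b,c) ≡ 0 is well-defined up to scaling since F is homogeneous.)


F(10,3,10) ≡ 2 (mod 11); P is NOT on the curve.

Evaluate F(10, 3, 10) term-by-term (mod 11).
  X**3 ↦ 1·1000·1·1 = 1000
  X**2*Y ↦ 1·100·3·1 = 300
  2*X**2*Z ↦ 2·100·1·10 = 2000
  3*X*Y**2 ↦ 3·10·9·1 = 270
  X*Y*Z ↦ 1·10·3·10 = 300
  X*Z**2 ↦ 1·10·1·100 = 1000
  Y**3 ↦ 1·1·27·1 = 27
  -3*Y**2*Z ↦ -3·1·9·10 = -270
  3*Y*Z**2 ↦ 3·1·3·100 = 900
  3*Z**3 ↦ 3·1·1·1000 = 3000
Sum: F(10, 3, 10) = (1000) + (300) + (2000) + (270) + (300) + (1000) + (27) + (-270) + (900) + (3000) = 8527.
Reducing mod 11: 8527 ≡ 2 (mod 11).
Since F(a, b, c) ≡ 2 ≠ 0 (mod 11), P does NOT lie on the curve.


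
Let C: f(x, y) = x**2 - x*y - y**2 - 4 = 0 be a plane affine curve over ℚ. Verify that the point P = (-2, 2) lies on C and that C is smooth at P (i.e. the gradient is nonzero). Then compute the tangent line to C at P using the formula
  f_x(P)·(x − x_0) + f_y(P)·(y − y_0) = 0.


Tangent line at P: -6*x - 2*y - 8 = 0.

Step 1: f(-2, 2) = 0, so P lies on C.
Step 2: partial derivatives
  f_x(x, y) = 2*x - y, f_y(x, y) = -x - 2*y.
  f_x(P) = -6, f_y(P) = -2 (gradient nonzero, so P is smooth).
Step 3: tangent line at P: -6·(x − -2) + -2·(y − 2) = 0.
Expanding: -6*x - 2*y - 8 = 0.


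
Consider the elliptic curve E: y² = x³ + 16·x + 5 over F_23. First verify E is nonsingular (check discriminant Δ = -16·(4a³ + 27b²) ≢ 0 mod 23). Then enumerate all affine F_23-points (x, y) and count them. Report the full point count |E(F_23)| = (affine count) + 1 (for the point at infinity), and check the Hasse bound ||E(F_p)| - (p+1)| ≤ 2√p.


Affine points = {(4, 8), (4, 15), (5, 7), (5, 16), (6, 8), (6, 15), (7, 0), (8, 1), (8, 22), (9, 2), (9, 21), (12, 4), (12, 19), (13, 8), (13, 15), (14, 11), (14, 12), (15, 3), (15, 20)}; affine count = 19; |E(F_23)| = 20.

Discriminant check: Δ ∝ 4a³ + 27b² = 4·16³ + 27·5² = 4·4096 + 27·25 ≡ 16 (mod 23). Nonzero ⇒ E is nonsingular.
For each x ∈ F_23, compute rhs = x³ + 16·x + 5 mod 23, then count y ∈ F_23 with y² ≡ rhs.
  x = 0: rhs = 5, matching y values: none (0 points).
  x = 1: rhs = 22, matching y values: none (0 points).
  x = 2: rhs = 22, matching y values: none (0 points).
  x = 3: rhs = 11, matching y values: none (0 points).
  x = 4: rhs = 18, matching y values: 8, 15 (2 points).
  x = 5: rhs = 3, matching y values: 7, 16 (2 points).
  x = 6: rhs = 18, matching y values: 8, 15 (2 points).
  x = 7: rhs = 0, matching y values: 0 (1 points).
  x = 8: rhs = 1, matching y values: 1, 22 (2 points).
  x = 9: rhs = 4, matching y values: 2, 21 (2 points).
  x = 10: rhs = 15, matching y values: none (0 points).
  x = 11: rhs = 17, matching y values: none (0 points).
  x = 12: rhs = 16, matching y values: 4, 19 (2 points).
  x = 13: rhs = 18, matching y values: 8, 15 (2 points).
  x = 14: rhs = 6, matching y values: 11, 12 (2 points).
  x = 15: rhs = 9, matching y values: 3, 20 (2 points).
  x = 16: rhs = 10, matching y values: none (0 points).
  x = 17: rhs = 15, matching y values: none (0 points).
  x = 18: rhs = 7, matching y values: none (0 points).
  x = 19: rhs = 15, matching y values: none (0 points).
  x = 20: rhs = 22, matching y values: none (0 points).
  x = 21: rhs = 11, matching y values: none (0 points).
  x = 22: rhs = 11, matching y values: none (0 points).
Total affine count: 19.
Full point count |E(F_23)| = 19 + 1 = 20.
Hasse bound: |20 − (23+1)| = |-4| = 4 ≤ 2√23 ≈ 9.5917 ✓.


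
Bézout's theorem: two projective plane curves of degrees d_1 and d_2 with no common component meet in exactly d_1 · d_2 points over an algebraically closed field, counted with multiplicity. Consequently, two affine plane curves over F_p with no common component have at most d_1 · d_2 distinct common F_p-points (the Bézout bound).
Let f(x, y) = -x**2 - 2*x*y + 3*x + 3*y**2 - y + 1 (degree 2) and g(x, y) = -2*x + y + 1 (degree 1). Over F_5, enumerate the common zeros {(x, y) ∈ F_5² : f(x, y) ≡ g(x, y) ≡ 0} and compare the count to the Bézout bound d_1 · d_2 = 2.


Common zeros: {(0, 4), (2, 3)}; count = 2; Bézout bound = 2.

deg(f) = 2, deg(g) = 1, so Bézout bound = 2.
Scan x ∈ F_5. For each x, list the y ∈ F_5 with f(x, y) ≡ 0 and those with g(x, y) ≡ 0 (mod 5); the common zeros in that column are the intersection.
  x = 0: f ≡ 0 at y ∈ {3, 4}; g ≡ 0 at y ∈ {4}; common: {4}.
  x = 1: f ≡ 0 at y ∈ ∅; g ≡ 0 at y ∈ {1}; common: ∅.
  x = 2: f ≡ 0 at y ∈ {2, 3}; g ≡ 0 at y ∈ {3}; common: {3}.
  x = 3: f ≡ 0 at y ∈ ∅; g ≡ 0 at y ∈ {0}; common: ∅.
  x = 4: f ≡ 0 at y ∈ ∅; g ≡ 0 at y ∈ {2}; common: ∅.
Collecting: common zeros = {(0, 4), (2, 3)}, so the count is 2.
Comparison with the Bézout bound: 2 ≤ 2 = deg(f)·deg(g), as expected for curves with no common component (the bound is attained).


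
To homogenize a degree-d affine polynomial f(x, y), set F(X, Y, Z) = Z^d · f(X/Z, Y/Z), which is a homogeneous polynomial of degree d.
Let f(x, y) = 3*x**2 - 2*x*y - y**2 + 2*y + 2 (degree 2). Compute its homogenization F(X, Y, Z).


F(X, Y, Z) = 3*X**2 - 2*X*Y - Y**2 + 2*Y*Z + 2*Z**2

deg(f) = 2.
Substitute x = X/Z, y = Y/Z into f, then multiply by Z^2.
  monomial 3·x^2·y^0 ↦ 3·X^2·Y^0·Z^0.
  monomial -2·x^1·y^1 ↦ -2·X^1·Y^1·Z^0.
  monomial -1·x^0·y^2 ↦ -1·X^0·Y^2·Z^0.
  monomial 2·x^0·y^1 ↦ 2·X^0·Y^1·Z^1.
  monomial 2·x^0·y^0 ↦ 2·X^0·Y^0·Z^2.
Collecting: F(X, Y, Z) = 3*X**2 - 2*X*Y - Y**2 + 2*Y*Z + 2*Z**2.


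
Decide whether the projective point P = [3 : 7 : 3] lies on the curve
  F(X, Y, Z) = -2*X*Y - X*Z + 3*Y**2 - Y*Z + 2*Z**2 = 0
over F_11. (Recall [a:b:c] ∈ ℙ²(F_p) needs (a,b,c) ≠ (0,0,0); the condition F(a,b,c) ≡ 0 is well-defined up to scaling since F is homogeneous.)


F(3,7,3) ≡ 5 (mod 11); P is NOT on the curve.

Evaluate F(3, 7, 3) term-by-term (mod 11).
  -2*X*Y ↦ -2·3·7·1 = -42
  -X*Z ↦ -1·3·1·3 = -9
  3*Y**2 ↦ 3·1·49·1 = 147
  -Y*Z ↦ -1·1·7·3 = -21
  2*Z**2 ↦ 2·1·1·9 = 18
Sum: F(3, 7, 3) = (-42) + (-9) + (147) + (-21) + (18) = 93.
Reducing mod 11: 93 ≡ 5 (mod 11).
Since F(a, b, c) ≡ 5 ≠ 0 (mod 11), P does NOT lie on the curve.


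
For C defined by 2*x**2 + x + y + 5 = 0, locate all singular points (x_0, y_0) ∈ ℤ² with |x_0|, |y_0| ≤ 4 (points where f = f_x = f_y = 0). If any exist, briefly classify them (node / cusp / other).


No singular points in the scanned grid; C is smooth there.

Compute partial derivatives:
  f_x = 4*x + 1.
  f_y = 1.
f_y = 1 is a nonzero constant, so f_y never vanishes: no point (x, y) can satisfy f = f_x = f_y = 0. In particular no (x, y) ∈ {−4, ..., 4}² is singular; the curve is smooth.


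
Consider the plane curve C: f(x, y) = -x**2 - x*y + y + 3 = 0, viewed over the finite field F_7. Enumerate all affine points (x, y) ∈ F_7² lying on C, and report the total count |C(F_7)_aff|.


Affine F_7-points: {(0, 4), (2, 6), (3, 4), (4, 5), (5, 5), (6, 6)}; count = 6.

For each of the 49 pairs (x, y) ∈ F_7², evaluate f(x, y) mod 7. Record the zeros.
  x = 0: [0↦3, 1↦4, 2↦5, 3↦6, 4↦0, 5↦1, 6↦2]  zeros at y ∈ {4}
  x = 1: [0↦2, 1↦2, 2↦2, 3↦2, 4↦2, 5↦2, 6↦2]  zeros at y ∈ ∅
  x = 2: [0↦6, 1↦5, 2↦4, 3↦3, 4↦2, 5↦1, 6↦0]  zeros at y ∈ {6}
  x = 3: [0↦1, 1↦6, 2↦4, 3↦2, 4↦0, 5↦5, 6↦3]  zeros at y ∈ {4}
  x = 4: [0↦1, 1↦5, 2↦2, 3↦6, 4↦3, 5↦0, 6↦4]  zeros at y ∈ {5}
  x = 5: [0↦6, 1↦2, 2↦5, 3↦1, 4↦4, 5↦0, 6↦3]  zeros at y ∈ {5}
  x = 6: [0↦2, 1↦4, 2↦6, 3↦1, 4↦3, 5↦5, 6↦0]  zeros at y ∈ {6}
Collecting zeros: affine points = {(0, 4), (2, 6), (3, 4), (4, 5), (5, 5), (6, 6)}.
Total count |C(F_7)_aff| = 6.


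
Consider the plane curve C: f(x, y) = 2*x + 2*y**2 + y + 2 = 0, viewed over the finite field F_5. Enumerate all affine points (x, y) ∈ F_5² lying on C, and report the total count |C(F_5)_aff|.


Affine F_5-points: {(0, 1), (1, 3), (1, 4), (4, 0), (4, 2)}; count = 5.

For each of the 25 pairs (x, y) ∈ F_5², evaluate f(x, y) mod 5. Record the zeros.
  x = 0: [0↦2, 1↦0, 2↦2, 3↦3, 4↦3]  zeros at y ∈ {1}
  x = 1: [0↦4, 1↦2, 2↦4, 3↦0, 4↦0]  zeros at y ∈ {3, 4}
  x = 2: [0↦1, 1↦4, 2↦1, 3↦2, 4↦2]  zeros at y ∈ ∅
  x = 3: [0↦3, 1↦1, 2↦3, 3↦4, 4↦4]  zeros at y ∈ ∅
  x = 4: [0↦0, 1↦3, 2↦0, 3↦1, 4↦1]  zeros at y ∈ {0, 2}
Collecting zeros: affine points = {(0, 1), (1, 3), (1, 4), (4, 0), (4, 2)}.
Total count |C(F_5)_aff| = 5.


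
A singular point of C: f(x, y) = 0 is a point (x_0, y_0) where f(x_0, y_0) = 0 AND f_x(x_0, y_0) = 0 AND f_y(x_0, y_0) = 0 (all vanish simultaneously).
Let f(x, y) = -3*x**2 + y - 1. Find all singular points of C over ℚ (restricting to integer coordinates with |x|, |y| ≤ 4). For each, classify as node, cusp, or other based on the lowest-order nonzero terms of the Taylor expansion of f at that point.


No singular points in the scanned grid; C is smooth there.

Compute partial derivatives:
  f_x = -6*x.
  f_y = 1.
f_y = 1 is a nonzero constant, so f_y never vanishes: no point (x, y) can satisfy f = f_x = f_y = 0. In particular no (x, y) ∈ {−4, ..., 4}² is singular; the curve is smooth.


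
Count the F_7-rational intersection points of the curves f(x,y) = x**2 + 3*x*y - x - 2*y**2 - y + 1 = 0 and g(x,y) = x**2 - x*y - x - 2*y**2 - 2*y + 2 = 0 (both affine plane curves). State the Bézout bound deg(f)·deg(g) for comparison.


Common zeros: ∅; count = 0; Bézout bound = 4.

deg(f) = 2, deg(g) = 2, so Bézout bound = 4.
Scan x ∈ F_7. For each x, list the y ∈ F_7 with f(x, y) ≡ 0 and those with g(x, y) ≡ 0 (mod 7); the common zeros in that column are the intersection.
  x = 0: f ≡ 0 at y ∈ {4, 6}; g ≡ 0 at y ∈ ∅; common: ∅.
  x = 1: f ≡ 0 at y ∈ ∅; g ≡ 0 at y ∈ {4, 5}; common: ∅.
  x = 2: f ≡ 0 at y ∈ {3}; g ≡ 0 at y ∈ ∅; common: ∅.
  x = 3: f ≡ 0 at y ∈ {0, 4}; g ≡ 0 at y ∈ ∅; common: ∅.
  x = 4: f ≡ 0 at y ∈ {3, 6}; g ≡ 0 at y ∈ {0, 4}; common: ∅.
  x = 5: f ≡ 0 at y ∈ {0}; g ≡ 0 at y ∈ {2, 5}; common: ∅.
  x = 6: f ≡ 0 at y ∈ ∅; g ≡ 0 at y ∈ ∅; common: ∅.
Collecting: common zeros = ∅, so the count is 0.
Comparison with the Bézout bound: 0 ≤ 4 = deg(f)·deg(g), as expected for curves with no common component (the affine F_7-count falls short of the bound because intersections may lie at infinity, over extension fields, or carry multiplicity).


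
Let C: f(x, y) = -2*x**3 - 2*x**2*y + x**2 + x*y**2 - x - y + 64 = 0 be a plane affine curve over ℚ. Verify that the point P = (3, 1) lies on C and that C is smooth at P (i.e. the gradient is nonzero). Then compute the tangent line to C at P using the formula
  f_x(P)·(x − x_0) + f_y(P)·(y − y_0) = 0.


Tangent line at P: -60*x - 13*y + 193 = 0.

Step 1: f(3, 1) = 0, so P lies on C.
Step 2: partial derivatives
  f_x(x, y) = -6*x**2 - 4*x*y + 2*x + y**2 - 1, f_y(x, y) = -2*x**2 + 2*x*y - 1.
  f_x(P) = -60, f_y(P) = -13 (gradient nonzero, so P is smooth).
Step 3: tangent line at P: -60·(x − 3) + -13·(y − 1) = 0.
Expanding: -60*x - 13*y + 193 = 0.


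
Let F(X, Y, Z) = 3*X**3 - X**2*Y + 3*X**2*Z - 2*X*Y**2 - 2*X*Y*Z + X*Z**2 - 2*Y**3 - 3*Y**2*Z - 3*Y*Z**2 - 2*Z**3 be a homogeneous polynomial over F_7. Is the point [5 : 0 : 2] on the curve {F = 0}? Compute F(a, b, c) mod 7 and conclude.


F(5,0,2) ≡ 4 (mod 7); P is NOT on the curve.

Evaluate F(5, 0, 2) term-by-term (mod 7).
  3*X**3 ↦ 3·125·1·1 = 375
  -X**2*Y ↦ -1·25·0·1 = 0
  3*X**2*Z ↦ 3·25·1·2 = 150
  -2*X*Y**2 ↦ -2·5·0·1 = 0
  -2*X*Y*Z ↦ -2·5·0·2 = 0
  X*Z**2 ↦ 1·5·1·4 = 20
  -2*Y**3 ↦ -2·1·0·1 = 0
  -3*Y**2*Z ↦ -3·1·0·2 = 0
  -3*Y*Z**2 ↦ -3·1·0·4 = 0
  -2*Z**3 ↦ -2·1·1·8 = -16
Sum: F(5, 0, 2) = (375) + (0) + (150) + (0) + (0) + (20) + (0) + (0) + (0) + (-16) = 529.
Reducing mod 7: 529 ≡ 4 (mod 7).
Since F(a, b, c) ≡ 4 ≠ 0 (mod 7), P does NOT lie on the curve.


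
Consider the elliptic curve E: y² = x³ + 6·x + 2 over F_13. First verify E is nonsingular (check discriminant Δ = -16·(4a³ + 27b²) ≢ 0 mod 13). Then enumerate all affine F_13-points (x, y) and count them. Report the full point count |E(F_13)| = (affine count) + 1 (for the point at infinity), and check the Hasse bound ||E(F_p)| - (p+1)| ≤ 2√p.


Affine points = {(1, 3), (1, 10), (2, 3), (2, 10), (4, 5), (4, 8), (5, 1), (5, 12), (7, 6), (7, 7), (8, 4), (8, 9), (10, 3), (10, 10)}; affine count = 14; |E(F_13)| = 15.

Discriminant check: Δ ∝ 4a³ + 27b² = 4·6³ + 27·2² = 4·216 + 27·4 ≡ 10 (mod 13). Nonzero ⇒ E is nonsingular.
For each x ∈ F_13, compute rhs = x³ + 6·x + 2 mod 13, then count y ∈ F_13 with y² ≡ rhs.
  x = 0: rhs = 2, matching y values: none (0 points).
  x = 1: rhs = 9, matching y values: 3, 10 (2 points).
  x = 2: rhs = 9, matching y values: 3, 10 (2 points).
  x = 3: rhs = 8, matching y values: none (0 points).
  x = 4: rhs = 12, matching y values: 5, 8 (2 points).
  x = 5: rhs = 1, matching y values: 1, 12 (2 points).
  x = 6: rhs = 7, matching y values: none (0 points).
  x = 7: rhs = 10, matching y values: 6, 7 (2 points).
  x = 8: rhs = 3, matching y values: 4, 9 (2 points).
  x = 9: rhs = 5, matching y values: none (0 points).
  x = 10: rhs = 9, matching y values: 3, 10 (2 points).
  x = 11: rhs = 8, matching y values: none (0 points).
  x = 12: rhs = 8, matching y values: none (0 points).
Total affine count: 14.
Full point count |E(F_13)| = 14 + 1 = 15.
Hasse bound: |15 − (13+1)| = |1| = 1 ≤ 2√13 ≈ 7.2111 ✓.


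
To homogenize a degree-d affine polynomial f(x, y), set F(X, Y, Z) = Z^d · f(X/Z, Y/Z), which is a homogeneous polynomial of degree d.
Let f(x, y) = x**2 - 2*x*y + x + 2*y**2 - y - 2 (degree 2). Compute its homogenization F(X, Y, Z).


F(X, Y, Z) = X**2 - 2*X*Y + X*Z + 2*Y**2 - Y*Z - 2*Z**2

deg(f) = 2.
Substitute x = X/Z, y = Y/Z into f, then multiply by Z^2.
  monomial 1·x^2·y^0 ↦ 1·X^2·Y^0·Z^0.
  monomial -2·x^1·y^1 ↦ -2·X^1·Y^1·Z^0.
  monomial 1·x^1·y^0 ↦ 1·X^1·Y^0·Z^1.
  monomial 2·x^0·y^2 ↦ 2·X^0·Y^2·Z^0.
  monomial -1·x^0·y^1 ↦ -1·X^0·Y^1·Z^1.
  monomial -2·x^0·y^0 ↦ -2·X^0·Y^0·Z^2.
Collecting: F(X, Y, Z) = X**2 - 2*X*Y + X*Z + 2*Y**2 - Y*Z - 2*Z**2.


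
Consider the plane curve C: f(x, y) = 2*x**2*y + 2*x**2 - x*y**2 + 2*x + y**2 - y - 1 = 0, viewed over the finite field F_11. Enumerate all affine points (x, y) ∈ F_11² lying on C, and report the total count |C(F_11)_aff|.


Affine F_11-points: {(0, 4), (0, 8), (1, 8), (2, 0), (2, 7), (3, 7), (5, 6), (5, 9), (8, 0), (8, 4), (10, 6), (10, 10)}; count = 12.

For each of the 121 pairs (x, y) ∈ F_11², evaluate f(x, y) mod 11. Record the zeros.
  x = 0: [0↦10, 1↦10, 2↦1, 3↦5, 4↦0, 5↦8, 6↦7, 7↦8, 8↦0, 9↦5, 10↦1]  zeros at y ∈ {4, 8}
  x = 1: [0↦3, 1↦4, 2↦5, 3↦6, 4↦7, 5↦8, 6↦9, 7↦10, 8↦0, 9↦1, 10↦2]  zeros at y ∈ {8}
  x = 2: [0↦0, 1↦6, 2↦10, 3↦1, 4↦1, 5↦10, 6↦6, 7↦0, 8↦3, 9↦4, 10↦3]  zeros at y ∈ {0, 7}
  x = 3: [0↦1, 1↦5, 2↦5, 3↦1, 4↦4, 5↦3, 6↦9, 7↦0, 8↦9, 9↦3, 10↦4]  zeros at y ∈ {7}
  x = 4: [0↦6, 1↦1, 2↦1, 3↦6, 4↦5, 5↦9, 6↦7, 7↦10, 8↦7, 9↦9, 10↦5]  zeros at y ∈ ∅
  x = 5: [0↦4, 1↦5, 2↦9, 3↦5, 4↦4, 5↦6, 6↦0, 7↦8, 8↦8, 9↦0, 10↦6]  zeros at y ∈ {6, 9}
  x = 6: [0↦6, 1↦6, 2↦7, 3↦9, 4↦1, 5↦5, 6↦10, 7↦5, 8↦1, 9↦9, 10↦7]  zeros at y ∈ ∅
  x = 7: [0↦1, 1↦4, 2↦6, 3↦7, 4↦7, 5↦6, 6↦4, 7↦1, 8↦8, 9↦3, 10↦8]  zeros at y ∈ ∅
  x = 8: [0↦0, 1↦10, 2↦6, 3↦10, 4↦0, 5↦9, 6↦4, 7↦7, 8↦7, 9↦4, 10↦9]  zeros at y ∈ {0, 4}
  x = 9: [0↦3, 1↦2, 2↦7, 3↦7, 4↦2, 5↦3, 6↦10, 7↦1, 8↦9, 9↦1, 10↦10]  zeros at y ∈ ∅
  x = 10: [0↦10, 1↦2, 2↦9, 3↦9, 4↦2, 5↦10, 6↦0, 7↦5, 8↦3, 9↦5, 10↦0]  zeros at y ∈ {6, 10}
Collecting zeros: affine points = {(0, 4), (0, 8), (1, 8), (2, 0), (2, 7), (3, 7), (5, 6), (5, 9), (8, 0), (8, 4), (10, 6), (10, 10)}.
Total count |C(F_11)_aff| = 12.


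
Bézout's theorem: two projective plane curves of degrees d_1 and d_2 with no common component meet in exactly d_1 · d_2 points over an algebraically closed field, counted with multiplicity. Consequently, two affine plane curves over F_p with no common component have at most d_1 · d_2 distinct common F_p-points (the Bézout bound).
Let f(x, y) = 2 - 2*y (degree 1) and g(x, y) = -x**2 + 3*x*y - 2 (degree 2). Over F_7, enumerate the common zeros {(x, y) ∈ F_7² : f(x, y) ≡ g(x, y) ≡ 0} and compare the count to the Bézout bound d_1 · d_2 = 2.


Common zeros: {(1, 1), (2, 1)}; count = 2; Bézout bound = 2.

deg(f) = 1, deg(g) = 2, so Bézout bound = 2.
Scan x ∈ F_7. For each x, list the y ∈ F_7 with f(x, y) ≡ 0 and those with g(x, y) ≡ 0 (mod 7); the common zeros in that column are the intersection.
  x = 0: f ≡ 0 at y ∈ {1}; g ≡ 0 at y ∈ ∅; common: ∅.
  x = 1: f ≡ 0 at y ∈ {1}; g ≡ 0 at y ∈ {1}; common: {1}.
  x = 2: f ≡ 0 at y ∈ {1}; g ≡ 0 at y ∈ {1}; common: {1}.
  x = 3: f ≡ 0 at y ∈ {1}; g ≡ 0 at y ∈ {2}; common: ∅.
  x = 4: f ≡ 0 at y ∈ {1}; g ≡ 0 at y ∈ {5}; common: ∅.
  x = 5: f ≡ 0 at y ∈ {1}; g ≡ 0 at y ∈ {6}; common: ∅.
  x = 6: f ≡ 0 at y ∈ {1}; g ≡ 0 at y ∈ {6}; common: ∅.
Collecting: common zeros = {(1, 1), (2, 1)}, so the count is 2.
Comparison with the Bézout bound: 2 ≤ 2 = deg(f)·deg(g), as expected for curves with no common component (the bound is attained).


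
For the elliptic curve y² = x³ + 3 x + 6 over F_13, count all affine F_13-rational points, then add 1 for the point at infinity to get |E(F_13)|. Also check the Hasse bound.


Affine points = {(1, 6), (1, 7), (3, 4), (3, 9), (4, 2), (4, 11), (5, 4), (5, 9), (8, 3), (8, 10), (10, 3), (10, 10)}; affine count = 12; |E(F_13)| = 13.

Discriminant check: Δ ∝ 4a³ + 27b² = 4·3³ + 27·6² = 4·27 + 27·36 ≡ 1 (mod 13). Nonzero ⇒ E is nonsingular.
For each x ∈ F_13, compute rhs = x³ + 3·x + 6 mod 13, then count y ∈ F_13 with y² ≡ rhs.
  x = 0: rhs = 6, matching y values: none (0 points).
  x = 1: rhs = 10, matching y values: 6, 7 (2 points).
  x = 2: rhs = 7, matching y values: none (0 points).
  x = 3: rhs = 3, matching y values: 4, 9 (2 points).
  x = 4: rhs = 4, matching y values: 2, 11 (2 points).
  x = 5: rhs = 3, matching y values: 4, 9 (2 points).
  x = 6: rhs = 6, matching y values: none (0 points).
  x = 7: rhs = 6, matching y values: none (0 points).
  x = 8: rhs = 9, matching y values: 3, 10 (2 points).
  x = 9: rhs = 8, matching y values: none (0 points).
  x = 10: rhs = 9, matching y values: 3, 10 (2 points).
  x = 11: rhs = 5, matching y values: none (0 points).
  x = 12: rhs = 2, matching y values: none (0 points).
Total affine count: 12.
Full point count |E(F_13)| = 12 + 1 = 13.
Hasse bound: |13 − (13+1)| = |-1| = 1 ≤ 2√13 ≈ 7.2111 ✓.


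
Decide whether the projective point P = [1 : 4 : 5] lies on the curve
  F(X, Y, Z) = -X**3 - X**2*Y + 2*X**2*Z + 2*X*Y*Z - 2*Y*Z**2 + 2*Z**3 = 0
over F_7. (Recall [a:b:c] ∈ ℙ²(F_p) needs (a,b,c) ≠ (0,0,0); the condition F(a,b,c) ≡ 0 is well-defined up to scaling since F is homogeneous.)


F(1,4,5) ≡ 4 (mod 7); P is NOT on the curve.

Evaluate F(1, 4, 5) term-by-term (mod 7).
  -X**3 ↦ -1·1·1·1 = -1
  -X**2*Y ↦ -1·1·4·1 = -4
  2*X**2*Z ↦ 2·1·1·5 = 10
  2*X*Y*Z ↦ 2·1·4·5 = 40
  -2*Y*Z**2 ↦ -2·1·4·25 = -200
  2*Z**3 ↦ 2·1·1·125 = 250
Sum: F(1, 4, 5) = (-1) + (-4) + (10) + (40) + (-200) + (250) = 95.
Reducing mod 7: 95 ≡ 4 (mod 7).
Since F(a, b, c) ≡ 4 ≠ 0 (mod 7), P does NOT lie on the curve.
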